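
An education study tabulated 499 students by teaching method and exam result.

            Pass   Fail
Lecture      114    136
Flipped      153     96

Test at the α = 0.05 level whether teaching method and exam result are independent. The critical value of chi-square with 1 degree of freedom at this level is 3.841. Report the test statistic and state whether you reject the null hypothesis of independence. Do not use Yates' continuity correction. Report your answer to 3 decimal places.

Row totals: 250, 249. Column totals: 267, 232. Grand total N = 499.
Expected counts (row total × column total / N):
  Lecture, Pass: 250×267/499 = 133.7675
  Lecture, Fail: 250×232/499 = 116.2325
  Flipped, Pass: 249×267/499 = 133.2325
  Flipped, Fail: 249×232/499 = 115.7675
Contributions (O − E)²/E:
  (114 − 133.7675)²/133.7675 = 2.9211
  (136 − 116.2325)²/116.2325 = 3.3618
  (153 − 133.2325)²/133.2325 = 2.9329
  (96 − 115.7675)²/115.7675 = 3.3753
χ² = 2.9211 + 3.3618 + 2.9329 + 3.3753 = 12.591
df = (2−1)(2−1) = 1. Since 12.591 > 3.841, reject the null hypothesis of independence at α = 0.05.

12.591; reject H₀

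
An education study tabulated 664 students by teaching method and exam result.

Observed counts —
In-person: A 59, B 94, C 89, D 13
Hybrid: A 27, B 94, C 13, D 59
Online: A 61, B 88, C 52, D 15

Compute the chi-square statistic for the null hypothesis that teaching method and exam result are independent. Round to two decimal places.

114.64

Row totals: 255, 193, 216. Column totals: 147, 276, 154, 87. Grand total N = 664.
Expected counts (row total × column total / N):
  In-person, A: 255×147/664 = 56.453
  In-person, B: 255×276/664 = 105.994
  In-person, C: 255×154/664 = 59.142
  In-person, D: 255×87/664 = 33.411
  Hybrid, A: 193×147/664 = 42.727
  Hybrid, B: 193×276/664 = 80.223
  Hybrid, C: 193×154/664 = 44.762
  Hybrid, D: 193×87/664 = 25.288
  Online, A: 216×147/664 = 47.819
  Online, B: 216×276/664 = 89.783
  Online, C: 216×154/664 = 50.096
  Online, D: 216×87/664 = 28.301
Contributions (O − E)²/E:
  (59 − 56.453)²/56.453 = 0.1149
  (94 − 105.994)²/105.994 = 1.3572
  (89 − 59.142)²/59.142 = 15.0739
  (13 − 33.411)²/33.411 = 12.4692
  (27 − 42.727)²/42.727 = 5.7888
  (94 − 80.223)²/80.223 = 2.3660
  (13 − 44.762)²/44.762 = 22.5375
  (59 − 25.288)²/25.288 = 44.9422
  (61 − 47.819)²/47.819 = 3.6333
  (88 − 89.783)²/89.783 = 0.0354
  (52 − 50.096)²/50.096 = 0.0724
  (15 − 28.301)²/28.301 = 6.2512
χ² = 0.1149 + 1.3572 + 15.0739 + 12.4692 + 5.7888 + 2.3660 + 22.5375 + 44.9422 + 3.6333 + 0.0354 + 0.0724 + 6.2512 = 114.64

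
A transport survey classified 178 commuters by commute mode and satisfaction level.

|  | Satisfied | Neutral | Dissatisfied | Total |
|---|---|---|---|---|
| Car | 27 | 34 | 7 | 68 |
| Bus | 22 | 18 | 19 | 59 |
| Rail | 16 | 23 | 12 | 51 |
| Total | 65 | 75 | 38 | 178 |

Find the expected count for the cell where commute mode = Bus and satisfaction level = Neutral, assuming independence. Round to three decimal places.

Row total (Bus) = 59; column total (Neutral) = 75; grand total N = 178.
Expected count = (row total × column total) / N = 59 × 75 / 178 = 24.860.

24.860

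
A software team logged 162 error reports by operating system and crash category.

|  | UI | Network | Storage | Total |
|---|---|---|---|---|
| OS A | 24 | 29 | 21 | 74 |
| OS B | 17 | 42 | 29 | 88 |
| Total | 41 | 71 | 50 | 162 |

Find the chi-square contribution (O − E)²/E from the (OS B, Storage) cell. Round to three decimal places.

Row total (OS B) = 88; column total (Storage) = 50; N = 162.
Expected count E = 88 × 50 / 162 = 27.1605.
Contribution = (O − E)²/E = (29 − 27.1605)² / 27.1605 = 0.125.

0.125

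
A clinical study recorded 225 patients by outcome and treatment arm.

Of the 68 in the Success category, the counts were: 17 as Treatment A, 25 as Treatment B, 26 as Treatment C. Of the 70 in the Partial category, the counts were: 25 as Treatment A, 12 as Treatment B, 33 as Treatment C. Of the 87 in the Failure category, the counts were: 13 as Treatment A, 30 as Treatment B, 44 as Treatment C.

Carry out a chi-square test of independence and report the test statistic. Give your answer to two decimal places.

13.68

Row totals: 68, 70, 87. Column totals: 55, 67, 103. Grand total N = 225.
Expected counts (row total × column total / N):
  Success, Treatment A: 68×55/225 = 16.622
  Success, Treatment B: 68×67/225 = 20.249
  Success, Treatment C: 68×103/225 = 31.129
  Partial, Treatment A: 70×55/225 = 17.111
  Partial, Treatment B: 70×67/225 = 20.844
  Partial, Treatment C: 70×103/225 = 32.044
  Failure, Treatment A: 87×55/225 = 21.267
  Failure, Treatment B: 87×67/225 = 25.907
  Failure, Treatment C: 87×103/225 = 39.827
Contributions (O − E)²/E:
  (17 − 16.622)²/16.622 = 0.0086
  (25 − 20.249)²/20.249 = 1.1147
  (26 − 31.129)²/31.129 = 0.8451
  (25 − 17.111)²/17.111 = 3.6372
  (12 − 20.844)²/20.844 = 3.7525
  (33 − 32.044)²/32.044 = 0.0285
  (13 − 21.267)²/21.267 = 3.2136
  (30 − 25.907)²/25.907 = 0.6466
  (44 − 39.827)²/39.827 = 0.4372
χ² = 0.0086 + 1.1147 + 0.8451 + 3.6372 + 3.7525 + 0.0285 + 3.2136 + 0.6466 + 0.4372 = 13.68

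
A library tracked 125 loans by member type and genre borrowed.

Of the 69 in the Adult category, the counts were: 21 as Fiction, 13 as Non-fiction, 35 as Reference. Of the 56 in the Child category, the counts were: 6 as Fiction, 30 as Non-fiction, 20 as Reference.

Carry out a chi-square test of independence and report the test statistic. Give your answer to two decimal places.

17.99

Row totals: 69, 56. Column totals: 27, 43, 55. Grand total N = 125.
Expected counts (row total × column total / N):
  Adult, Fiction: 69×27/125 = 14.904
  Adult, Non-fiction: 69×43/125 = 23.736
  Adult, Reference: 69×55/125 = 30.360
  Child, Fiction: 56×27/125 = 12.096
  Child, Non-fiction: 56×43/125 = 19.264
  Child, Reference: 56×55/125 = 24.640
Contributions (O − E)²/E:
  (21 − 14.904)²/14.904 = 2.4934
  (13 − 23.736)²/23.736 = 4.8560
  (35 − 30.360)²/30.360 = 0.7091
  (6 − 12.096)²/12.096 = 3.0722
  (30 − 19.264)²/19.264 = 5.9833
  (20 − 24.640)²/24.640 = 0.8738
χ² = 2.4934 + 4.8560 + 0.7091 + 3.0722 + 5.9833 + 0.8738 = 17.99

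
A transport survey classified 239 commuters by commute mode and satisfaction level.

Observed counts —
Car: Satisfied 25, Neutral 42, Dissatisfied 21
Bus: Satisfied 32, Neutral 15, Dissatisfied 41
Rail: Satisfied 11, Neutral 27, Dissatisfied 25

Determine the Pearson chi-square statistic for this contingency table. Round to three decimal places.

Row totals: 88, 88, 63. Column totals: 68, 84, 87. Grand total N = 239.
Expected counts (row total × column total / N):
  Car, Satisfied: 88×68/239 = 25.0377
  Car, Neutral: 88×84/239 = 30.9289
  Car, Dissatisfied: 88×87/239 = 32.0335
  Bus, Satisfied: 88×68/239 = 25.0377
  Bus, Neutral: 88×84/239 = 30.9289
  Bus, Dissatisfied: 88×87/239 = 32.0335
  Rail, Satisfied: 63×68/239 = 17.9247
  Rail, Neutral: 63×84/239 = 22.1423
  Rail, Dissatisfied: 63×87/239 = 22.9331
Contributions (O − E)²/E:
  (25 − 25.0377)²/25.0377 = 0.0001
  (42 − 30.9289)²/30.9289 = 3.9629
  (21 − 32.0335)²/32.0335 = 3.8003
  (32 − 25.0377)²/25.0377 = 1.9360
  (15 − 30.9289)²/30.9289 = 8.2036
  (41 − 32.0335)²/32.0335 = 2.5098
  (11 − 17.9247)²/17.9247 = 2.6752
  (27 − 22.1423)²/22.1423 = 1.0657
  (25 − 22.9331)²/22.9331 = 0.1863
χ² = 0.0001 + 3.9629 + 3.8003 + 1.9360 + 8.2036 + 2.5098 + 2.6752 + 1.0657 + 0.1863 = 24.340

24.340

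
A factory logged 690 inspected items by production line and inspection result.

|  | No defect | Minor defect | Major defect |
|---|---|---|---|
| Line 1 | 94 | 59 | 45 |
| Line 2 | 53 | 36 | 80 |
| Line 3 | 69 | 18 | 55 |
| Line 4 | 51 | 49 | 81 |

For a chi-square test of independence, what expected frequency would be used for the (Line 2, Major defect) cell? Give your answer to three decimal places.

Row total (Line 2) = 169; column total (Major defect) = 261; grand total N = 690.
Expected count = (row total × column total) / N = 169 × 261 / 690 = 63.926.

63.926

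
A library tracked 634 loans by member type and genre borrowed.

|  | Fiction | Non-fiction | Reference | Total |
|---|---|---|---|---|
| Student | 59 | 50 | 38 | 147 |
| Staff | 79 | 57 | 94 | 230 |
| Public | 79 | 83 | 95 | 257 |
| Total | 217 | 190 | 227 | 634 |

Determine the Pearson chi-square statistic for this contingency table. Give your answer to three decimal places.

11.558

Grand total N = 634.
Expected counts (row total × column total / N):
  Student, Fiction: 147×217/634 = 50.3139
  Student, Non-fiction: 147×190/634 = 44.0536
  Student, Reference: 147×227/634 = 52.6325
  Staff, Fiction: 230×217/634 = 78.7224
  Staff, Non-fiction: 230×190/634 = 68.9274
  Staff, Reference: 230×227/634 = 82.3502
  Public, Fiction: 257×217/634 = 87.9637
  Public, Non-fiction: 257×190/634 = 77.0189
  Public, Reference: 257×227/634 = 92.0174
Contributions (O − E)²/E:
  (59 − 50.3139)²/50.3139 = 1.4996
  (50 − 44.0536)²/44.0536 = 0.8027
  (38 − 52.6325)²/52.6325 = 4.0680
  (79 − 78.7224)²/78.7224 = 0.0010
  (57 − 68.9274)²/68.9274 = 2.0640
  (94 − 82.3502)²/82.3502 = 1.6481
  (79 − 87.9637)²/87.9637 = 0.9134
  (83 − 77.0189)²/77.0189 = 0.4645
  (95 − 92.0174)²/92.0174 = 0.0967
χ² = 1.4996 + 0.8027 + 4.0680 + 0.0010 + 2.0640 + 1.6481 + 0.9134 + 0.4645 + 0.0967 = 11.558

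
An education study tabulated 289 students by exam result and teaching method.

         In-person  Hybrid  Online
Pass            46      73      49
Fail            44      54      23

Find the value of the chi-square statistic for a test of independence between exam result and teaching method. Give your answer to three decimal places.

Row totals: 168, 121. Column totals: 90, 127, 72. Grand total N = 289.
Expected counts (row total × column total / N):
  Pass, In-person: 168×90/289 = 52.3183
  Pass, Hybrid: 168×127/289 = 73.8270
  Pass, Online: 168×72/289 = 41.8547
  Fail, In-person: 121×90/289 = 37.6817
  Fail, Hybrid: 121×127/289 = 53.1730
  Fail, Online: 121×72/289 = 30.1453
Contributions (O − E)²/E:
  (46 − 52.3183)²/52.3183 = 0.7630
  (73 − 73.8270)²/73.8270 = 0.0093
  (49 − 41.8547)²/41.8547 = 1.2198
  (44 − 37.6817)²/37.6817 = 1.0594
  (54 − 53.1730)²/53.1730 = 0.0129
  (23 − 30.1453)²/30.1453 = 1.6936
χ² = 0.7630 + 0.0093 + 1.2198 + 1.0594 + 0.0129 + 1.6936 = 4.758

4.758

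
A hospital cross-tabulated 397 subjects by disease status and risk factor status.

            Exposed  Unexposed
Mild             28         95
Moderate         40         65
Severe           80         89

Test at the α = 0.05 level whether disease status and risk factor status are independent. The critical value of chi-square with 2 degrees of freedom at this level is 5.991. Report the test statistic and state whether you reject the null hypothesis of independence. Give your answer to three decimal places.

Row totals: 123, 105, 169. Column totals: 148, 249. Grand total N = 397.
Expected counts (row total × column total / N):
  Mild, Exposed: 123×148/397 = 45.8539
  Mild, Unexposed: 123×249/397 = 77.1461
  Moderate, Exposed: 105×148/397 = 39.1436
  Moderate, Unexposed: 105×249/397 = 65.8564
  Severe, Exposed: 169×148/397 = 63.0025
  Severe, Unexposed: 169×249/397 = 105.9975
Contributions (O − E)²/E:
  (28 − 45.8539)²/45.8539 = 6.9517
  (95 − 77.1461)²/77.1461 = 4.1319
  (40 − 39.1436)²/39.1436 = 0.0187
  (65 − 65.8564)²/65.8564 = 0.0111
  (80 − 63.0025)²/63.0025 = 4.5858
  (89 − 105.9975)²/105.9975 = 2.7257
χ² = 6.9517 + 4.1319 + 0.0187 + 0.0111 + 4.5858 + 2.7257 = 18.425
df = (3−1)(2−1) = 2. Since 18.425 > 5.991, reject the null hypothesis of independence at α = 0.05.

18.425; reject H₀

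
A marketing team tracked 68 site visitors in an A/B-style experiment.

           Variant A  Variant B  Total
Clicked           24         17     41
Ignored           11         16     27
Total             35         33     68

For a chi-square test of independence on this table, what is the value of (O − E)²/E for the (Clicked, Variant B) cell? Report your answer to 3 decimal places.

0.422

Row total (Clicked) = 41; column total (Variant B) = 33; N = 68.
Expected count E = 41 × 33 / 68 = 19.8971.
Contribution = (O − E)²/E = (17 − 19.8971)² / 19.8971 = 0.422.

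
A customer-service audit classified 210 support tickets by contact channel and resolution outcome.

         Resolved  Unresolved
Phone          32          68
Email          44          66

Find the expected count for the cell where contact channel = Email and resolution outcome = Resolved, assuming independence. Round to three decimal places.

39.810

Row total (Email) = 110; column total (Resolved) = 76; grand total N = 210.
Expected count = (row total × column total) / N = 110 × 76 / 210 = 39.810.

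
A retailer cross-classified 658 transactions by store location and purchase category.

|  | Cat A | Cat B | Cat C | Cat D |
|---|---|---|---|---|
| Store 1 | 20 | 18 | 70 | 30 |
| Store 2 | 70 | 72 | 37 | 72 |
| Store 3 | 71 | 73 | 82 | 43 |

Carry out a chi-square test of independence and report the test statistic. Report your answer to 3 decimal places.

67.184

Row totals: 138, 251, 269. Column totals: 161, 163, 189, 145. Grand total N = 658.
Expected counts (row total × column total / N):
  Store 1, Cat A: 138×161/658 = 33.7660
  Store 1, Cat B: 138×163/658 = 34.1854
  Store 1, Cat C: 138×189/658 = 39.6383
  Store 1, Cat D: 138×145/658 = 30.4103
  Store 2, Cat A: 251×161/658 = 61.4149
  Store 2, Cat B: 251×163/658 = 62.1778
  Store 2, Cat C: 251×189/658 = 72.0957
  Store 2, Cat D: 251×145/658 = 55.3116
  Store 3, Cat A: 269×161/658 = 65.8191
  Store 3, Cat B: 269×163/658 = 66.6368
  Store 3, Cat C: 269×189/658 = 77.2660
  Store 3, Cat D: 269×145/658 = 59.2781
Contributions (O − E)²/E:
  (20 − 33.7660)²/33.7660 = 5.6122
  (18 − 34.1854)²/34.1854 = 7.6631
  (70 − 39.6383)²/39.6383 = 23.2561
  (30 − 30.4103)²/30.4103 = 0.0055
  (70 − 61.4149)²/61.4149 = 1.2001
  (72 − 62.1778)²/62.1778 = 1.5516
  (37 − 72.0957)²/72.0957 = 17.0843
  (72 − 55.3116)²/55.3116 = 5.0352
  (71 − 65.8191)²/65.8191 = 0.4078
  (73 − 66.6368)²/66.6368 = 0.6076
  (82 − 77.2660)²/77.2660 = 0.2900
  (43 − 59.2781)²/59.2781 = 4.4701
χ² = 5.6122 + 7.6631 + 23.2561 + 0.0055 + 1.2001 + 1.5516 + 17.0843 + 5.0352 + 0.4078 + 0.6076 + 0.2900 + 4.4701 = 67.184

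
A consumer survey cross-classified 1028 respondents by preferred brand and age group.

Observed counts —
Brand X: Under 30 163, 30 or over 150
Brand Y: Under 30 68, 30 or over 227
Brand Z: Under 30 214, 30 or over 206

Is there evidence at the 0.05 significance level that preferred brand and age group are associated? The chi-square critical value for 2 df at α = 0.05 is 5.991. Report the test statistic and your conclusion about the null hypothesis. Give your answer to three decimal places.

Row totals: 313, 295, 420. Column totals: 445, 583. Grand total N = 1028.
Expected counts (row total × column total / N):
  Brand X, Under 30: 313×445/1028 = 135.4912
  Brand X, 30 or over: 313×583/1028 = 177.5088
  Brand Y, Under 30: 295×445/1028 = 127.6994
  Brand Y, 30 or over: 295×583/1028 = 167.3006
  Brand Z, Under 30: 420×445/1028 = 181.8093
  Brand Z, 30 or over: 420×583/1028 = 238.1907
Contributions (O − E)²/E:
  (163 − 135.4912)²/135.4912 = 5.5851
  (150 − 177.5088)²/177.5088 = 4.2631
  (68 − 127.6994)²/127.6994 = 27.9094
  (227 − 167.3006)²/167.3006 = 21.3031
  (214 − 181.8093)²/181.8093 = 5.6996
  (206 − 238.1907)²/238.1907 = 4.3505
χ² = 5.5851 + 4.2631 + 27.9094 + 21.3031 + 5.6996 + 4.3505 = 69.111
df = (3−1)(2−1) = 2. Since 69.111 > 5.991, reject the null hypothesis of independence at α = 0.05.

69.111; reject H₀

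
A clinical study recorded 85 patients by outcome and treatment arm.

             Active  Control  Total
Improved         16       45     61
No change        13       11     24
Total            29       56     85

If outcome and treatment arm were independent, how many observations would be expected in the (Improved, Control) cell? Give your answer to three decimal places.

40.188

Row total (Improved) = 61; column total (Control) = 56; grand total N = 85.
Expected count = (row total × column total) / N = 61 × 56 / 85 = 40.188.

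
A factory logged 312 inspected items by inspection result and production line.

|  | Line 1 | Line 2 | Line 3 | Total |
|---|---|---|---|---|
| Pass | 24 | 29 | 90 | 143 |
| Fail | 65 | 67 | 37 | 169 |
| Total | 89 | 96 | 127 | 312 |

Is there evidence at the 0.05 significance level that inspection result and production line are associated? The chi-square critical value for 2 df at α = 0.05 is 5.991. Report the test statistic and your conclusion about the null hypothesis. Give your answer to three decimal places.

Grand total N = 312.
Expected counts (row total × column total / N):
  Pass, Line 1: 143×89/312 = 40.7917
  Pass, Line 2: 143×96/312 = 44.0000
  Pass, Line 3: 143×127/312 = 58.2083
  Fail, Line 1: 169×89/312 = 48.2083
  Fail, Line 2: 169×96/312 = 52.0000
  Fail, Line 3: 169×127/312 = 68.7917
Contributions (O − E)²/E:
  (24 − 40.7917)²/40.7917 = 6.9122
  (29 − 44.0000)²/44.0000 = 5.1136
  (90 − 58.2083)²/58.2083 = 17.3637
  (65 − 48.2083)²/48.2083 = 5.8488
  (67 − 52.0000)²/52.0000 = 4.3269
  (37 − 68.7917)²/68.7917 = 14.6924
χ² = 6.9122 + 5.1136 + 17.3637 + 5.8488 + 4.3269 + 14.6924 = 54.258
df = (2−1)(3−1) = 2. Since 54.258 > 5.991, reject the null hypothesis of independence at α = 0.05.

54.258; reject H₀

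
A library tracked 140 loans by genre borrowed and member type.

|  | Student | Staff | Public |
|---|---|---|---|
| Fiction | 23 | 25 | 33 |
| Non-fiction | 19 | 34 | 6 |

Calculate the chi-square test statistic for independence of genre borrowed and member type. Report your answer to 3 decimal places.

Row totals: 81, 59. Column totals: 42, 59, 39. Grand total N = 140.
Expected counts (row total × column total / N):
  Fiction, Student: 81×42/140 = 24.3000
  Fiction, Staff: 81×59/140 = 34.1357
  Fiction, Public: 81×39/140 = 22.5643
  Non-fiction, Student: 59×42/140 = 17.7000
  Non-fiction, Staff: 59×59/140 = 24.8643
  Non-fiction, Public: 59×39/140 = 16.4357
Contributions (O − E)²/E:
  (23 − 24.3000)²/24.3000 = 0.0695
  (25 − 34.1357)²/34.1357 = 2.4450
  (33 − 22.5643)²/22.5643 = 4.8264
  (19 − 17.7000)²/17.7000 = 0.0955
  (34 − 24.8643)²/24.8643 = 3.3567
  (6 − 16.4357)²/16.4357 = 6.6261
χ² = 0.0695 + 2.4450 + 4.8264 + 0.0955 + 3.3567 + 6.6261 = 17.419

17.419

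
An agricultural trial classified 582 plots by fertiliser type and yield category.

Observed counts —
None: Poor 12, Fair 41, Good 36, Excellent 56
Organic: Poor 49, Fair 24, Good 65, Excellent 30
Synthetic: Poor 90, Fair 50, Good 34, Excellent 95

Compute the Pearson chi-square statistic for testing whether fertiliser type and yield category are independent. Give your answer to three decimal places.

Row totals: 145, 168, 269. Column totals: 151, 115, 135, 181. Grand total N = 582.
Expected counts (row total × column total / N):
  None, Poor: 145×151/582 = 37.6203
  None, Fair: 145×115/582 = 28.6512
  None, Good: 145×135/582 = 33.6340
  None, Excellent: 145×181/582 = 45.0945
  Organic, Poor: 168×151/582 = 43.5876
  Organic, Fair: 168×115/582 = 33.1959
  Organic, Good: 168×135/582 = 38.9691
  Organic, Excellent: 168×181/582 = 52.2474
  Synthetic, Poor: 269×151/582 = 69.7921
  Synthetic, Fair: 269×115/582 = 53.1529
  Synthetic, Good: 269×135/582 = 62.3969
  Synthetic, Excellent: 269×181/582 = 83.6581
Contributions (O − E)²/E:
  (12 − 37.6203)²/37.6203 = 17.4480
  (41 − 28.6512)²/28.6512 = 5.3224
  (36 − 33.6340)²/33.6340 = 0.1664
  (56 − 45.0945)²/45.0945 = 2.6373
  (49 − 43.5876)²/43.5876 = 0.6721
  (24 − 33.1959)²/33.1959 = 2.5474
  (65 − 38.9691)²/38.9691 = 17.3883
  (30 − 52.2474)²/52.2474 = 9.4731
  (90 − 69.7921)²/69.7921 = 5.8511
  (50 − 53.1529)²/53.1529 = 0.1870
  (34 − 62.3969)²/62.3969 = 12.9235
  (95 − 83.6581)²/83.6581 = 1.5377
χ² = 17.4480 + 5.3224 + 0.1664 + 2.6373 + 0.6721 + 2.5474 + 17.3883 + 9.4731 + 5.8511 + 0.1870 + 12.9235 + 1.5377 = 76.154

76.154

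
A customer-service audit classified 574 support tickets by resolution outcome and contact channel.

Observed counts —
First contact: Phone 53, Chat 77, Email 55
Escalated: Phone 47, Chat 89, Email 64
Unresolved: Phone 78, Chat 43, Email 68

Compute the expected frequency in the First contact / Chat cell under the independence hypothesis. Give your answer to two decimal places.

Row total (First contact) = 185; column total (Chat) = 209; grand total N = 574.
Expected count = (row total × column total) / N = 185 × 209 / 574 = 67.36.

67.36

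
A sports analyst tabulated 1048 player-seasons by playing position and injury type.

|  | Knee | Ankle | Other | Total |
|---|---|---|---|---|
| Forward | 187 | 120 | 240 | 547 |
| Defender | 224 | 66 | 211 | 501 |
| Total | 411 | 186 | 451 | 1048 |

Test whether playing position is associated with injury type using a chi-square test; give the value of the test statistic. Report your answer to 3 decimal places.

Grand total N = 1048.
Expected counts (row total × column total / N):
  Forward, Knee: 547×411/1048 = 214.5200
  Forward, Ankle: 547×186/1048 = 97.0821
  Forward, Other: 547×451/1048 = 235.3979
  Defender, Knee: 501×411/1048 = 196.4800
  Defender, Ankle: 501×186/1048 = 88.9179
  Defender, Other: 501×451/1048 = 215.6021
Contributions (O − E)²/E:
  (187 − 214.5200)²/214.5200 = 3.5304
  (120 − 97.0821)²/97.0821 = 5.4102
  (240 − 235.3979)²/235.3979 = 0.0900
  (224 − 196.4800)²/196.4800 = 3.8546
  (66 − 88.9179)²/88.9179 = 5.9069
  (211 − 215.6021)²/215.6021 = 0.0982
χ² = 3.5304 + 5.4102 + 0.0900 + 3.8546 + 5.9069 + 0.0982 = 18.890

18.890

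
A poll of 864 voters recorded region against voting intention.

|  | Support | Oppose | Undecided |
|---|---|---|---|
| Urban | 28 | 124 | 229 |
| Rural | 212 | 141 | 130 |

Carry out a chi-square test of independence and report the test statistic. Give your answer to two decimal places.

159.64

Row totals: 381, 483. Column totals: 240, 265, 359. Grand total N = 864.
Expected counts (row total × column total / N):
  Urban, Support: 381×240/864 = 105.833
  Urban, Oppose: 381×265/864 = 116.858
  Urban, Undecided: 381×359/864 = 158.309
  Rural, Support: 483×240/864 = 134.167
  Rural, Oppose: 483×265/864 = 148.142
  Rural, Undecided: 483×359/864 = 200.691
Contributions (O − E)²/E:
  (28 − 105.833)²/105.833 = 57.2409
  (124 − 116.858)²/116.858 = 0.4365
  (229 − 158.309)²/158.309 = 31.5662
  (212 − 134.167)²/134.167 = 45.1525
  (141 − 148.142)²/148.142 = 0.3443
  (130 − 200.691)²/200.691 = 24.9001
χ² = 57.2409 + 0.4365 + 31.5662 + 45.1525 + 0.3443 + 24.9001 = 159.64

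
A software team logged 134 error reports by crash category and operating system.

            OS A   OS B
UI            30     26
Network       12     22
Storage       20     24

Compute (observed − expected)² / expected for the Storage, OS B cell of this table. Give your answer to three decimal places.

0.005

Row total (Storage) = 44; column total (OS B) = 72; N = 134.
Expected count E = 44 × 72 / 134 = 23.6418.
Contribution = (O − E)²/E = (24 − 23.6418)² / 23.6418 = 0.005.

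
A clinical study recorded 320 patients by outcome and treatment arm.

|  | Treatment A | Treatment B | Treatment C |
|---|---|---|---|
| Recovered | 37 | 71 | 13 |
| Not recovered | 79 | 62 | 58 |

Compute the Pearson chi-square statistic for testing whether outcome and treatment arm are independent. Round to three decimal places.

Row totals: 121, 199. Column totals: 116, 133, 71. Grand total N = 320.
Expected counts (row total × column total / N):
  Recovered, Treatment A: 121×116/320 = 43.8625
  Recovered, Treatment B: 121×133/320 = 50.2906
  Recovered, Treatment C: 121×71/320 = 26.8469
  Not recovered, Treatment A: 199×116/320 = 72.1375
  Not recovered, Treatment B: 199×133/320 = 82.7094
  Not recovered, Treatment C: 199×71/320 = 44.1531
Contributions (O − E)²/E:
  (37 − 43.8625)²/43.8625 = 1.0737
  (71 − 50.2906)²/50.2906 = 8.5280
  (13 − 26.8469)²/26.8469 = 7.1419
  (79 − 72.1375)²/72.1375 = 0.6528
  (62 − 82.7094)²/82.7094 = 5.1854
  (58 − 44.1531)²/44.1531 = 4.3425
χ² = 1.0737 + 8.5280 + 7.1419 + 0.6528 + 5.1854 + 4.3425 = 26.924

26.924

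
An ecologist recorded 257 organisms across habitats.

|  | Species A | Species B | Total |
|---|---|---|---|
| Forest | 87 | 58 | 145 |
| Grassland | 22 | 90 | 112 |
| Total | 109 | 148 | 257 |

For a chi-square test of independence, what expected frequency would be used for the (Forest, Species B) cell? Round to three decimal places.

Row total (Forest) = 145; column total (Species B) = 148; grand total N = 257.
Expected count = (row total × column total) / N = 145 × 148 / 257 = 83.502.

83.502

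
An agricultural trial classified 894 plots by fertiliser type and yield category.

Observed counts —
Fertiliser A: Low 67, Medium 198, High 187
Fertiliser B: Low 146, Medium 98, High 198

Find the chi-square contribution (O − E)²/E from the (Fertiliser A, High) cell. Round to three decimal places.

Row total (Fertiliser A) = 452; column total (High) = 385; N = 894.
Expected count E = 452 × 385 / 894 = 194.6532.
Contribution = (O − E)²/E = (187 − 194.6532)² / 194.6532 = 0.301.

0.301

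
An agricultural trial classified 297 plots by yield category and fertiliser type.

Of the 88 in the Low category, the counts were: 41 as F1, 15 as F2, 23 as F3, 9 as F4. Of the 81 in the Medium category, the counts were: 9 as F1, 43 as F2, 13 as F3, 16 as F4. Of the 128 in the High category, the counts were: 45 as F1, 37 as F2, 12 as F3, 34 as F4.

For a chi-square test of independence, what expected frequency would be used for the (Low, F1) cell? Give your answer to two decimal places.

28.15

Row total (Low) = 88; column total (F1) = 95; grand total N = 297.
Expected count = (row total × column total) / N = 88 × 95 / 297 = 28.15.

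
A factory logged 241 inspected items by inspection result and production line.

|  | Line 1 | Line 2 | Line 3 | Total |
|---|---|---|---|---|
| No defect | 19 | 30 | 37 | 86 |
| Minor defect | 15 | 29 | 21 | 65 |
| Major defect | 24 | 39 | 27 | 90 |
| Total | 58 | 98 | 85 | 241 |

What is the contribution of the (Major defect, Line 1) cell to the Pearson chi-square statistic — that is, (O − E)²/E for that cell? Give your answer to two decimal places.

0.25

Row total (Major defect) = 90; column total (Line 1) = 58; N = 241.
Expected count E = 90 × 58 / 241 = 21.660.
Contribution = (O − E)²/E = (24 − 21.660)² / 21.660 = 0.25.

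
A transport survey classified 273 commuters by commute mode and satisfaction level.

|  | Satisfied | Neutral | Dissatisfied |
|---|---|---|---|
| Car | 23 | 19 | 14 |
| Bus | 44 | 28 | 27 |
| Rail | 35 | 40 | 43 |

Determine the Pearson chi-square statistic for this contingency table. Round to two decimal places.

Row totals: 56, 99, 118. Column totals: 102, 87, 84. Grand total N = 273.
Expected counts (row total × column total / N):
  Car, Satisfied: 56×102/273 = 20.923
  Car, Neutral: 56×87/273 = 17.846
  Car, Dissatisfied: 56×84/273 = 17.231
  Bus, Satisfied: 99×102/273 = 36.989
  Bus, Neutral: 99×87/273 = 31.549
  Bus, Dissatisfied: 99×84/273 = 30.462
  Rail, Satisfied: 118×102/273 = 44.088
  Rail, Neutral: 118×87/273 = 37.604
  Rail, Dissatisfied: 118×84/273 = 36.308
Contributions (O − E)²/E:
  (23 − 20.923)²/20.923 = 0.2062
  (19 − 17.846)²/17.846 = 0.0746
  (14 − 17.231)²/17.231 = 0.6058
  (44 − 36.989)²/36.989 = 1.3289
  (28 − 31.549)²/31.549 = 0.3992
  (27 − 30.462)²/30.462 = 0.3935
  (35 − 44.088)²/44.088 = 1.8733
  (40 − 37.604)²/37.604 = 0.1527
  (43 − 36.308)²/36.308 = 1.2334
χ² = 0.2062 + 0.0746 + 0.6058 + 1.3289 + 0.3992 + 0.3935 + 1.8733 + 0.1527 + 1.2334 = 6.27

6.27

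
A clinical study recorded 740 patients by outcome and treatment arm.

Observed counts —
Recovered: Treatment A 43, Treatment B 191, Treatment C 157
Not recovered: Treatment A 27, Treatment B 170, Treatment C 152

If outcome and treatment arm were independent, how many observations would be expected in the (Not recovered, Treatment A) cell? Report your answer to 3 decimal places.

33.014

Row total (Not recovered) = 349; column total (Treatment A) = 70; grand total N = 740.
Expected count = (row total × column total) / N = 349 × 70 / 740 = 33.014.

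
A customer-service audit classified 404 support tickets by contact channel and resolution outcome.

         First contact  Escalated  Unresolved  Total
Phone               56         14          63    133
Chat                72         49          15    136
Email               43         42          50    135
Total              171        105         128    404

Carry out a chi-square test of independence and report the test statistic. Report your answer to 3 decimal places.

Grand total N = 404.
Expected counts (row total × column total / N):
  Phone, First contact: 133×171/404 = 56.2946
  Phone, Escalated: 133×105/404 = 34.5668
  Phone, Unresolved: 133×128/404 = 42.1386
  Chat, First contact: 136×171/404 = 57.5644
  Chat, Escalated: 136×105/404 = 35.3465
  Chat, Unresolved: 136×128/404 = 43.0891
  Email, First contact: 135×171/404 = 57.1411
  Email, Escalated: 135×105/404 = 35.0866
  Email, Unresolved: 135×128/404 = 42.7723
Contributions (O − E)²/E:
  (56 − 56.2946)²/56.2946 = 0.0015
  (14 − 34.5668)²/34.5668 = 12.2370
  (63 − 42.1386)²/42.1386 = 10.3278
  (72 − 57.5644)²/57.5644 = 3.6201
  (49 − 35.3465)²/35.3465 = 5.2740
  (15 − 43.0891)²/43.0891 = 18.3108
  (43 − 57.1411)²/57.1411 = 3.4996
  (42 − 35.0866)²/35.0866 = 1.3622
  (50 − 42.7723)²/42.7723 = 1.2213
χ² = 0.0015 + 12.2370 + 10.3278 + 3.6201 + 5.2740 + 18.3108 + 3.4996 + 1.3622 + 1.2213 = 55.854

55.854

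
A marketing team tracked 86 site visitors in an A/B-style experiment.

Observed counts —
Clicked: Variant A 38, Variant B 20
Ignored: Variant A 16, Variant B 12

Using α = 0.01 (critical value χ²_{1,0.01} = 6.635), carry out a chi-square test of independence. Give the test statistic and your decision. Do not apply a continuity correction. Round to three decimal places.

Row totals: 58, 28. Column totals: 54, 32. Grand total N = 86.
Expected counts (row total × column total / N):
  Clicked, Variant A: 58×54/86 = 36.4186
  Clicked, Variant B: 58×32/86 = 21.5814
  Ignored, Variant A: 28×54/86 = 17.5814
  Ignored, Variant B: 28×32/86 = 10.4186
Contributions (O − E)²/E:
  (38 − 36.4186)²/36.4186 = 0.0687
  (20 − 21.5814)²/21.5814 = 0.1159
  (16 − 17.5814)²/17.5814 = 0.1422
  (12 − 10.4186)²/10.4186 = 0.2400
χ² = 0.0687 + 0.1159 + 0.1422 + 0.2400 = 0.567
df = (2−1)(2−1) = 1. Since 0.567 < 6.635, fail to reject the null hypothesis of independence at α = 0.01.

0.567; fail to reject H₀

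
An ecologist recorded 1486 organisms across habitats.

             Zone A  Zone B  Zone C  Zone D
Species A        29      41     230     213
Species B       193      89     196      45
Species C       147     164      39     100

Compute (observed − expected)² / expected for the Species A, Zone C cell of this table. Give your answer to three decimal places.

30.065

Row total (Species A) = 513; column total (Zone C) = 465; N = 1486.
Expected count E = 513 × 465 / 1486 = 160.5283.
Contribution = (O − E)²/E = (230 − 160.5283)² / 160.5283 = 30.065.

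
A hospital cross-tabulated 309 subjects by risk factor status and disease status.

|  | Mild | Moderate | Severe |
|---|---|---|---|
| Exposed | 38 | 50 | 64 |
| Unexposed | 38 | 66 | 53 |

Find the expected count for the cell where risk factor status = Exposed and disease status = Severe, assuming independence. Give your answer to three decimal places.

57.553

Row total (Exposed) = 152; column total (Severe) = 117; grand total N = 309.
Expected count = (row total × column total) / N = 152 × 117 / 309 = 57.553.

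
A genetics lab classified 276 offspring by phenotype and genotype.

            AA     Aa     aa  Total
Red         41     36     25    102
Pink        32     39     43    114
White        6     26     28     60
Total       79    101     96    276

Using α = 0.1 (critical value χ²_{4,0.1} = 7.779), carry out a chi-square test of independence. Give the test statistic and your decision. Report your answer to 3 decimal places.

18.837; reject H₀

Grand total N = 276.
Expected counts (row total × column total / N):
  Red, AA: 102×79/276 = 29.1957
  Red, Aa: 102×101/276 = 37.3261
  Red, aa: 102×96/276 = 35.4783
  Pink, AA: 114×79/276 = 32.6304
  Pink, Aa: 114×101/276 = 41.7174
  Pink, aa: 114×96/276 = 39.6522
  White, AA: 60×79/276 = 17.1739
  White, Aa: 60×101/276 = 21.9565
  White, aa: 60×96/276 = 20.8696
Contributions (O − E)²/E:
  (41 − 29.1957)²/29.1957 = 4.7727
  (36 − 37.3261)²/37.3261 = 0.0471
  (25 − 35.4783)²/35.4783 = 3.0947
  (32 − 32.6304)²/32.6304 = 0.0122
  (39 − 41.7174)²/41.7174 = 0.1770
  (43 − 39.6522)²/39.6522 = 0.2827
  (6 − 17.1739)²/17.1739 = 7.2701
  (26 − 21.9565)²/21.9565 = 0.7446
  (28 − 20.8696)²/20.8696 = 2.4362
χ² = 4.7727 + 0.0471 + 3.0947 + 0.0122 + 0.1770 + 0.2827 + 7.2701 + 0.7446 + 2.4362 = 18.837
df = (3−1)(3−1) = 4. Since 18.837 > 7.779, reject the null hypothesis of independence at α = 0.1.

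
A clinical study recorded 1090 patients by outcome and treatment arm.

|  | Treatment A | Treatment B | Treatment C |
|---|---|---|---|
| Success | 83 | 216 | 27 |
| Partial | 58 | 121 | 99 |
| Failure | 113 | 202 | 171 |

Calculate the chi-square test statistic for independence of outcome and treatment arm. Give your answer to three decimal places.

89.480

Row totals: 326, 278, 486. Column totals: 254, 539, 297. Grand total N = 1090.
Expected counts (row total × column total / N):
  Success, Treatment A: 326×254/1090 = 75.9670
  Success, Treatment B: 326×539/1090 = 161.2055
  Success, Treatment C: 326×297/1090 = 88.8275
  Partial, Treatment A: 278×254/1090 = 64.7817
  Partial, Treatment B: 278×539/1090 = 137.4697
  Partial, Treatment C: 278×297/1090 = 75.7486
  Failure, Treatment A: 486×254/1090 = 113.2514
  Failure, Treatment B: 486×539/1090 = 240.3248
  Failure, Treatment C: 486×297/1090 = 132.4239
Contributions (O − E)²/E:
  (83 − 75.9670)²/75.9670 = 0.6511
  (216 − 161.2055)²/161.2055 = 18.6249
  (27 − 88.8275)²/88.8275 = 43.0344
  (58 − 64.7817)²/64.7817 = 0.7099
  (121 − 137.4697)²/137.4697 = 1.9732
  (99 − 75.7486)²/75.7486 = 7.1371
  (113 − 113.2514)²/113.2514 = 0.0006
  (202 − 240.3248)²/240.3248 = 6.1117
  (171 − 132.4239)²/132.4239 = 11.2375
χ² = 0.6511 + 18.6249 + 43.0344 + 0.7099 + 1.9732 + 7.1371 + 0.0006 + 6.1117 + 11.2375 = 89.480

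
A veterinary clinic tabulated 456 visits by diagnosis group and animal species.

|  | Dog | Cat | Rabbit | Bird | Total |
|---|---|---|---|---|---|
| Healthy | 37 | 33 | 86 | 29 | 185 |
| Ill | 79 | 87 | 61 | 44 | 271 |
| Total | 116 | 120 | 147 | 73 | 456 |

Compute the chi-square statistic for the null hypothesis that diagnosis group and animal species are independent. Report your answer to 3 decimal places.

Grand total N = 456.
Expected counts (row total × column total / N):
  Healthy, Dog: 185×116/456 = 47.0614
  Healthy, Cat: 185×120/456 = 48.6842
  Healthy, Rabbit: 185×147/456 = 59.6382
  Healthy, Bird: 185×73/456 = 29.6162
  Ill, Dog: 271×116/456 = 68.9386
  Ill, Cat: 271×120/456 = 71.3158
  Ill, Rabbit: 271×147/456 = 87.3618
  Ill, Bird: 271×73/456 = 43.3838
Contributions (O − E)²/E:
  (37 − 47.0614)²/47.0614 = 2.1511
  (33 − 48.6842)²/48.6842 = 5.0529
  (86 − 59.6382)²/59.6382 = 11.6527
  (29 − 29.6162)²/29.6162 = 0.0128
  (79 − 68.9386)²/68.9386 = 1.4684
  (87 − 71.3158)²/71.3158 = 3.4494
  (61 − 87.3618)²/87.3618 = 7.9548
  (44 − 43.3838)²/43.3838 = 0.0088
χ² = 2.1511 + 5.0529 + 11.6527 + 0.0128 + 1.4684 + 3.4494 + 7.9548 + 0.0088 = 31.751

31.751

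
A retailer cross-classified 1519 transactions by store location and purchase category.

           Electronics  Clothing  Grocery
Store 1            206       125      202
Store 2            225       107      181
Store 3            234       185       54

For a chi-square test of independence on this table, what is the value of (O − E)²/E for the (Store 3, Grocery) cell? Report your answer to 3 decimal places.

49.506

Row total (Store 3) = 473; column total (Grocery) = 437; N = 1519.
Expected count E = 473 × 437 / 1519 = 136.0770.
Contribution = (O − E)²/E = (54 − 136.0770)² / 136.0770 = 49.506.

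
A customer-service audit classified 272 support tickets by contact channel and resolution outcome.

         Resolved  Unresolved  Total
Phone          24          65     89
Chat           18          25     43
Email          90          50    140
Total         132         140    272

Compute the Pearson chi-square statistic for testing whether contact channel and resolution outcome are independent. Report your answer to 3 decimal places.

31.247

Grand total N = 272.
Expected counts (row total × column total / N):
  Phone, Resolved: 89×132/272 = 43.1912
  Phone, Unresolved: 89×140/272 = 45.8088
  Chat, Resolved: 43×132/272 = 20.8676
  Chat, Unresolved: 43×140/272 = 22.1324
  Email, Resolved: 140×132/272 = 67.9412
  Email, Unresolved: 140×140/272 = 72.0588
Contributions (O − E)²/E:
  (24 − 43.1912)²/43.1912 = 8.5272
  (65 − 45.8088)²/45.8088 = 8.0400
  (18 − 20.8676)²/20.8676 = 0.3941
  (25 − 22.1324)²/22.1324 = 0.3715
  (90 − 67.9412)²/67.9412 = 7.1619
  (50 − 72.0588)²/72.0588 = 6.7527
χ² = 8.5272 + 8.0400 + 0.3941 + 0.3715 + 7.1619 + 6.7527 = 31.247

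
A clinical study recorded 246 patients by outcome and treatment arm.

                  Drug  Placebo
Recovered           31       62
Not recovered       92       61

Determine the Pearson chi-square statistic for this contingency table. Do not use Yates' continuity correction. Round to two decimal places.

16.61

Row totals: 93, 153. Column totals: 123, 123. Grand total N = 246.
Expected counts (row total × column total / N):
  Recovered, Drug: 93×123/246 = 46.500
  Recovered, Placebo: 93×123/246 = 46.500
  Not recovered, Drug: 153×123/246 = 76.500
  Not recovered, Placebo: 153×123/246 = 76.500
Contributions (O − E)²/E:
  (31 − 46.500)²/46.500 = 5.1667
  (62 − 46.500)²/46.500 = 5.1667
  (92 − 76.500)²/76.500 = 3.1405
  (61 − 76.500)²/76.500 = 3.1405
χ² = 5.1667 + 5.1667 + 3.1405 + 3.1405 = 16.61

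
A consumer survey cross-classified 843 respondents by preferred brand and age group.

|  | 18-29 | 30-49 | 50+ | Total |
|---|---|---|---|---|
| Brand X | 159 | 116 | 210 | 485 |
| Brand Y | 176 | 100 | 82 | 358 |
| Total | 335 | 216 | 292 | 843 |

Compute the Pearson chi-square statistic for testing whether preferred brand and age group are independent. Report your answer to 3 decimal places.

Grand total N = 843.
Expected counts (row total × column total / N):
  Brand X, 18-29: 485×335/843 = 192.7343
  Brand X, 30-49: 485×216/843 = 124.2705
  Brand X, 50+: 485×292/843 = 167.9953
  Brand Y, 18-29: 358×335/843 = 142.2657
  Brand Y, 30-49: 358×216/843 = 91.7295
  Brand Y, 50+: 358×292/843 = 124.0047
Contributions (O − E)²/E:
  (159 − 192.7343)²/192.7343 = 5.9045
  (116 − 124.2705)²/124.2705 = 0.5504
  (210 − 167.9953)²/167.9953 = 10.5026
  (176 − 142.2657)²/142.2657 = 7.9991
  (100 − 91.7295)²/91.7295 = 0.7457
  (82 − 124.0047)²/124.0047 = 14.2285
χ² = 5.9045 + 0.5504 + 10.5026 + 7.9991 + 0.7457 + 14.2285 = 39.931

39.931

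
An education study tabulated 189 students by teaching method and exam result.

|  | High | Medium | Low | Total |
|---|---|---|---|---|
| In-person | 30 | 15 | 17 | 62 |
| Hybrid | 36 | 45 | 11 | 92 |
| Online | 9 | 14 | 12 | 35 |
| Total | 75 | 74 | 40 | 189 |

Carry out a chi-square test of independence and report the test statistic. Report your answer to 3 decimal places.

16.379

Grand total N = 189.
Expected counts (row total × column total / N):
  In-person, High: 62×75/189 = 24.6032
  In-person, Medium: 62×74/189 = 24.2751
  In-person, Low: 62×40/189 = 13.1217
  Hybrid, High: 92×75/189 = 36.5079
  Hybrid, Medium: 92×74/189 = 36.0212
  Hybrid, Low: 92×40/189 = 19.4709
  Online, High: 35×75/189 = 13.8889
  Online, Medium: 35×74/189 = 13.7037
  Online, Low: 35×40/189 = 7.4074
Contributions (O − E)²/E:
  (30 − 24.6032)²/24.6032 = 1.1838
  (15 − 24.2751)²/24.2751 = 3.5439
  (17 − 13.1217)²/13.1217 = 1.1463
  (36 − 36.5079)²/36.5079 = 0.0071
  (45 − 36.0212)²/36.0212 = 2.2381
  (11 − 19.4709)²/19.4709 = 3.6853
  (9 − 13.8889)²/13.8889 = 1.7209
  (14 − 13.7037)²/13.7037 = 0.0064
  (12 − 7.4074)²/7.4074 = 2.8474
χ² = 1.1838 + 3.5439 + 1.1463 + 0.0071 + 2.2381 + 3.6853 + 1.7209 + 0.0064 + 2.8474 = 16.379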